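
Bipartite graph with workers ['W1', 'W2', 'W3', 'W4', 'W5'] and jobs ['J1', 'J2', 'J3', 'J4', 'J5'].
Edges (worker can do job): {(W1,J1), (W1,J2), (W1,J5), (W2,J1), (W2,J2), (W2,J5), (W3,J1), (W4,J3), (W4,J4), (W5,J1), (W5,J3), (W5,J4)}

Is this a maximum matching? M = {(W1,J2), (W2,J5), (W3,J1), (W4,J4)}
No, size 4 is not maximum

Proposed matching has size 4.
Maximum matching size for this graph: 5.

This is NOT maximum - can be improved to size 5.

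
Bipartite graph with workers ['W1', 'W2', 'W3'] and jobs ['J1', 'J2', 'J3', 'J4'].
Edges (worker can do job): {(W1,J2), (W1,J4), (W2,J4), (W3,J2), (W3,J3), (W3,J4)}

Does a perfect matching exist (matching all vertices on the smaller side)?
Yes, perfect matching exists (size 3)

Perfect matching: {(W1,J2), (W2,J4), (W3,J3)}
All 3 vertices on the smaller side are matched.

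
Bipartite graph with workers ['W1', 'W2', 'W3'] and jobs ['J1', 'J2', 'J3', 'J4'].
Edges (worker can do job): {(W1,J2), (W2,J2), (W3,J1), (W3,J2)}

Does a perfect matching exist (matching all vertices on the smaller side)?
No, maximum matching has size 2 < 3

Maximum matching has size 2, need 3 for perfect matching.
Unmatched workers: ['W2']
Unmatched jobs: ['J3', 'J4']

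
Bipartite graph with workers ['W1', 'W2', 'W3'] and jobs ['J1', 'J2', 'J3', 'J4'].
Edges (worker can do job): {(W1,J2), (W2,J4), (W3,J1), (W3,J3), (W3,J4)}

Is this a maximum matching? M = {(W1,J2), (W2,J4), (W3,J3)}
Yes, size 3 is maximum

Proposed matching has size 3.
Maximum matching size for this graph: 3.

This is a maximum matching.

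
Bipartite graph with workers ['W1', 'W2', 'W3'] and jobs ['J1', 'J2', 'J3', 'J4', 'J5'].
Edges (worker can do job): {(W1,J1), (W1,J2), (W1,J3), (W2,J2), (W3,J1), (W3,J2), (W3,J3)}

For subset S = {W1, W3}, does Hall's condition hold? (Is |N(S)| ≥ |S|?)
Yes: |N(S)| = 3, |S| = 2

Subset S = {W1, W3}
Neighbors N(S) = {J1, J2, J3}

|N(S)| = 3, |S| = 2
Hall's condition: |N(S)| ≥ |S| is satisfied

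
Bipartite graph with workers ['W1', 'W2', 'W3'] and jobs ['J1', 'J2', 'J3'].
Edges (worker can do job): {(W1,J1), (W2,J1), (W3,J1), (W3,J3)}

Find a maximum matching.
Matching: {(W1,J1), (W3,J3)}

Maximum matching (size 2):
  W1 → J1
  W3 → J3

Each worker is assigned to at most one job, and each job to at most one worker.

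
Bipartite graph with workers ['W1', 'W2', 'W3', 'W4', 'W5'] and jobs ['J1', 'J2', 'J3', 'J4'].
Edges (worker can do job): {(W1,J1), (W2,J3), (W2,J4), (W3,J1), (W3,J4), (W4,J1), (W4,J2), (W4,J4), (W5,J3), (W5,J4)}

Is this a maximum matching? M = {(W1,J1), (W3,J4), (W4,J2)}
No, size 3 is not maximum

Proposed matching has size 3.
Maximum matching size for this graph: 4.

This is NOT maximum - can be improved to size 4.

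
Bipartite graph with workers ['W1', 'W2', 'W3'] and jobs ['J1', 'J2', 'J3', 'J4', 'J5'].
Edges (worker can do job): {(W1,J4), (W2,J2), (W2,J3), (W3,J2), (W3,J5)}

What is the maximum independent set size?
Maximum independent set = 5

By König's theorem:
- Min vertex cover = Max matching = 3
- Max independent set = Total vertices - Min vertex cover
- Max independent set = 8 - 3 = 5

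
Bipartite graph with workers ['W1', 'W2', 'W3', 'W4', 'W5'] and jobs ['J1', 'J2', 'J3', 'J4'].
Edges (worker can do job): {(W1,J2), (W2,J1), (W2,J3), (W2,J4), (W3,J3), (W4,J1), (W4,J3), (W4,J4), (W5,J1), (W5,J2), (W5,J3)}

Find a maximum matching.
Matching: {(W1,J2), (W3,J3), (W4,J4), (W5,J1)}

Maximum matching (size 4):
  W1 → J2
  W3 → J3
  W4 → J4
  W5 → J1

Each worker is assigned to at most one job, and each job to at most one worker.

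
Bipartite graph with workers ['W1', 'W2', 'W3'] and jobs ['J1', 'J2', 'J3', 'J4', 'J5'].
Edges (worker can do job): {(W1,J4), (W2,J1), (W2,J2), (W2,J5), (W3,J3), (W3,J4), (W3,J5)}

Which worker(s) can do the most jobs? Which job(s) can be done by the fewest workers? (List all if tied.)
Most versatile: W2, W3 (3 jobs); Least covered: J1, J2, J3 (1 workers)

Worker degrees (jobs they can do): W1:1, W2:3, W3:3
Job degrees (workers who can do it): J1:1, J2:1, J3:1, J4:2, J5:2

Maximum worker degree is 3, achieved by: W2, W3
Minimum job degree is 1, achieved by: J1, J2, J3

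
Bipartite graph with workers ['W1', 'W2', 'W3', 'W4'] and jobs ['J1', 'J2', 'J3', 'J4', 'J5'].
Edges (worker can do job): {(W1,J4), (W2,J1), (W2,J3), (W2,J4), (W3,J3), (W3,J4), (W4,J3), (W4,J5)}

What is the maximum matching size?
Maximum matching size = 4

Maximum matching: {(W1,J4), (W2,J1), (W3,J3), (W4,J5)}
Size: 4

This assigns 4 workers to 4 distinct jobs.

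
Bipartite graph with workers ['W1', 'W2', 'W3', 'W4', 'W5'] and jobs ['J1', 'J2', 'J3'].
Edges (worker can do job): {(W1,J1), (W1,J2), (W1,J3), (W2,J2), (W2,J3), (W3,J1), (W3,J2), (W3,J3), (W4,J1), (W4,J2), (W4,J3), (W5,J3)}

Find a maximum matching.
Matching: {(W3,J1), (W4,J2), (W5,J3)}

Maximum matching (size 3):
  W3 → J1
  W4 → J2
  W5 → J3

Each worker is assigned to at most one job, and each job to at most one worker.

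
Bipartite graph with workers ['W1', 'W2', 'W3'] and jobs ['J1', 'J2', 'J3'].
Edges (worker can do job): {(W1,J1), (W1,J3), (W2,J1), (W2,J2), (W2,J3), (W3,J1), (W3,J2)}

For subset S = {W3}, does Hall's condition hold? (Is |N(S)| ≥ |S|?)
Yes: |N(S)| = 2, |S| = 1

Subset S = {W3}
Neighbors N(S) = {J1, J2}

|N(S)| = 2, |S| = 1
Hall's condition: |N(S)| ≥ |S| is satisfied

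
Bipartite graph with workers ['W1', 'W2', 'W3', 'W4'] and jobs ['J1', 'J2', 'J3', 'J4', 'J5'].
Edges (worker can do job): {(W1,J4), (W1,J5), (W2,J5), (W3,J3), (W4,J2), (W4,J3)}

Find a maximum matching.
Matching: {(W1,J4), (W2,J5), (W3,J3), (W4,J2)}

Maximum matching (size 4):
  W1 → J4
  W2 → J5
  W3 → J3
  W4 → J2

Each worker is assigned to at most one job, and each job to at most one worker.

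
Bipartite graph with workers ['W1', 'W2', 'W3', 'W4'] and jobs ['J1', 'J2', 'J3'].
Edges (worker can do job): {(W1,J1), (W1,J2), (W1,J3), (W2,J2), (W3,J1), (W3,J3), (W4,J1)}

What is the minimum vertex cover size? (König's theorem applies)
Minimum vertex cover size = 3

By König's theorem: in bipartite graphs,
min vertex cover = max matching = 3

Maximum matching has size 3, so minimum vertex cover also has size 3.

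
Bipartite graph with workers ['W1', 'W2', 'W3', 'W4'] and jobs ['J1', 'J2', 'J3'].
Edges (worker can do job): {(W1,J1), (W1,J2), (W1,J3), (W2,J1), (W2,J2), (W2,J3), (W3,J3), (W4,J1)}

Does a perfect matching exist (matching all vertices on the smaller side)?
Yes, perfect matching exists (size 3)

Perfect matching: {(W1,J2), (W3,J3), (W4,J1)}
All 3 vertices on the smaller side are matched.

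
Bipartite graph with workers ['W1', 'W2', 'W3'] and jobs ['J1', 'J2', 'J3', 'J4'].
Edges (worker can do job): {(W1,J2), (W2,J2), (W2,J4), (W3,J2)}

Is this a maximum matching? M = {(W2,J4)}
No, size 1 is not maximum

Proposed matching has size 1.
Maximum matching size for this graph: 2.

This is NOT maximum - can be improved to size 2.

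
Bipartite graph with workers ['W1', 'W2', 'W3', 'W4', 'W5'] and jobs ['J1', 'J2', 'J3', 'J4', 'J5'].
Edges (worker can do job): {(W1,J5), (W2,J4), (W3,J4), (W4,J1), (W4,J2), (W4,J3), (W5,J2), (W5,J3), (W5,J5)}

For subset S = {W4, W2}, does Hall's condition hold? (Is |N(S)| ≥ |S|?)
Yes: |N(S)| = 4, |S| = 2

Subset S = {W4, W2}
Neighbors N(S) = {J1, J2, J3, J4}

|N(S)| = 4, |S| = 2
Hall's condition: |N(S)| ≥ |S| is satisfied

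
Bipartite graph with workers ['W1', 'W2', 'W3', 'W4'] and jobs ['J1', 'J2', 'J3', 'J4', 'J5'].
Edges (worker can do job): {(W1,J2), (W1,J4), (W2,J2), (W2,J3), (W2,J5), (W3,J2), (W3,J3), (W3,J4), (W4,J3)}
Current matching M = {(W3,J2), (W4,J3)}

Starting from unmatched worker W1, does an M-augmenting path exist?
Yes: W1 → J2 → W3 → J4

An M-augmenting path alternates non-matching / matching edges, starting and ending at unmatched vertices.
Path: W1 → J2 → W3 → J4
(J4 is unmatched in M, so the path is augmenting.)
Flipping edges along this path would increase |M| from 2 to 3.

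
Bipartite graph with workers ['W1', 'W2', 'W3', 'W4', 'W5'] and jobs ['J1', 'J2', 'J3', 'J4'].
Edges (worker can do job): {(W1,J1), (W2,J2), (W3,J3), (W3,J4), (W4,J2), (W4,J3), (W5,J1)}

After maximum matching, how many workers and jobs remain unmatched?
Unmatched: 1 workers, 0 jobs

Maximum matching size: 4
Workers: 5 total, 4 matched, 1 unmatched
Jobs: 4 total, 4 matched, 0 unmatched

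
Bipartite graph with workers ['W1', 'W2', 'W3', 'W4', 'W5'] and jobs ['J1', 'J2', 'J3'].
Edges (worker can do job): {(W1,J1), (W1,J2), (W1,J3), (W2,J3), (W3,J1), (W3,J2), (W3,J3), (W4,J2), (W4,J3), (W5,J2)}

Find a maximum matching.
Matching: {(W1,J1), (W3,J2), (W4,J3)}

Maximum matching (size 3):
  W1 → J1
  W3 → J2
  W4 → J3

Each worker is assigned to at most one job, and each job to at most one worker.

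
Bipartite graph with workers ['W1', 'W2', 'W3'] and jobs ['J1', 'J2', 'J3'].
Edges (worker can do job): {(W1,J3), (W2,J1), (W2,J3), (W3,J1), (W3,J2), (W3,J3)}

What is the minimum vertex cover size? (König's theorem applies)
Minimum vertex cover size = 3

By König's theorem: in bipartite graphs,
min vertex cover = max matching = 3

Maximum matching has size 3, so minimum vertex cover also has size 3.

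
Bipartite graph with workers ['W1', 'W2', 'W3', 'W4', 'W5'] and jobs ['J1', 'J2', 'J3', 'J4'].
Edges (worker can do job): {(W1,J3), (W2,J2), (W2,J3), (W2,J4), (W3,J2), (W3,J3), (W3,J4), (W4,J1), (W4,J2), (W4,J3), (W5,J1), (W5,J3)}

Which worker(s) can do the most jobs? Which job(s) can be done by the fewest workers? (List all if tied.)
Most versatile: W2, W3, W4 (3 jobs); Least covered: J1, J4 (2 workers)

Worker degrees (jobs they can do): W1:1, W2:3, W3:3, W4:3, W5:2
Job degrees (workers who can do it): J1:2, J2:3, J3:5, J4:2

Maximum worker degree is 3, achieved by: W2, W3, W4
Minimum job degree is 2, achieved by: J1, J4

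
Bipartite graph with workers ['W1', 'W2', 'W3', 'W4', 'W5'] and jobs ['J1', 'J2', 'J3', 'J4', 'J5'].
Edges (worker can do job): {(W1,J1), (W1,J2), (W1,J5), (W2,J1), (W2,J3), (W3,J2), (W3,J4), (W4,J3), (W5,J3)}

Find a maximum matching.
Matching: {(W1,J5), (W2,J1), (W3,J2), (W5,J3)}

Maximum matching (size 4):
  W1 → J5
  W2 → J1
  W3 → J2
  W5 → J3

Each worker is assigned to at most one job, and each job to at most one worker.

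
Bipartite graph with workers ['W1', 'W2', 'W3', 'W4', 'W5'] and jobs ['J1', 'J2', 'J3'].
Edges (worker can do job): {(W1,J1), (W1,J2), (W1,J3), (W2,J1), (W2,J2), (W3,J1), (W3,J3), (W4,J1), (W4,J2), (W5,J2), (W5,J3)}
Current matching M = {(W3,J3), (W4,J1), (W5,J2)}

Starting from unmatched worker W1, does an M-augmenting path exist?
No augmenting path from W1

Alternating search from W1 reaches jobs: {J1, J2, J3}.
Every reachable job is already matched in M, and following those matched edges back to workers exposes no further unvisited jobs.
No M-augmenting path from W1 exists.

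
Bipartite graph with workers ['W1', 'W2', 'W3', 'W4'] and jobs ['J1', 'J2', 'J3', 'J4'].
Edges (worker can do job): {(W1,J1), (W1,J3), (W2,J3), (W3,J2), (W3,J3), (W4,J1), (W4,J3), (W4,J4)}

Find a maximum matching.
Matching: {(W1,J1), (W2,J3), (W3,J2), (W4,J4)}

Maximum matching (size 4):
  W1 → J1
  W2 → J3
  W3 → J2
  W4 → J4

Each worker is assigned to at most one job, and each job to at most one worker.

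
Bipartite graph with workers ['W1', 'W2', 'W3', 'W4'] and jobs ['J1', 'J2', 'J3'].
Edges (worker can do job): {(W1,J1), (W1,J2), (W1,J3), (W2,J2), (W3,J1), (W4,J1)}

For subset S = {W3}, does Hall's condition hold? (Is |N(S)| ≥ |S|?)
Yes: |N(S)| = 1, |S| = 1

Subset S = {W3}
Neighbors N(S) = {J1}

|N(S)| = 1, |S| = 1
Hall's condition: |N(S)| ≥ |S| is satisfied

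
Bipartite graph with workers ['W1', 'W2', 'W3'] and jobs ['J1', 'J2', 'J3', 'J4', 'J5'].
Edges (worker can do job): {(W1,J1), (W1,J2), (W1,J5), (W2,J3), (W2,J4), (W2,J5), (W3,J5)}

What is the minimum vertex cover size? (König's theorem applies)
Minimum vertex cover size = 3

By König's theorem: in bipartite graphs,
min vertex cover = max matching = 3

Maximum matching has size 3, so minimum vertex cover also has size 3.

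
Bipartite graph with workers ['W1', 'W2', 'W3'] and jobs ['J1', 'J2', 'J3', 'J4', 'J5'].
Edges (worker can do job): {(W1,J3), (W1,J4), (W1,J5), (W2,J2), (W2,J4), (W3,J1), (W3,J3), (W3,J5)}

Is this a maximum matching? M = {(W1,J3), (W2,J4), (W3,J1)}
Yes, size 3 is maximum

Proposed matching has size 3.
Maximum matching size for this graph: 3.

This is a maximum matching.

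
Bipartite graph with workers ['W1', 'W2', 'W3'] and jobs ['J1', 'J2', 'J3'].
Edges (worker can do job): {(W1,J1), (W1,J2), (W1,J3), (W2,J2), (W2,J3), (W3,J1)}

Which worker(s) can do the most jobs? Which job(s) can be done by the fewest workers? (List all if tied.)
Most versatile: W1 (3 jobs); Least covered: J1, J2, J3 (2 workers)

Worker degrees (jobs they can do): W1:3, W2:2, W3:1
Job degrees (workers who can do it): J1:2, J2:2, J3:2

Maximum worker degree is 3, achieved by: W1
Minimum job degree is 2, achieved by: J1, J2, J3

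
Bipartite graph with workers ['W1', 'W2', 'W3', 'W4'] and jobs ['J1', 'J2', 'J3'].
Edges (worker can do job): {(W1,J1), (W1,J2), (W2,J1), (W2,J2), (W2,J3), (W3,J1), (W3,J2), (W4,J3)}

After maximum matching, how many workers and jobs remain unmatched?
Unmatched: 1 workers, 0 jobs

Maximum matching size: 3
Workers: 4 total, 3 matched, 1 unmatched
Jobs: 3 total, 3 matched, 0 unmatched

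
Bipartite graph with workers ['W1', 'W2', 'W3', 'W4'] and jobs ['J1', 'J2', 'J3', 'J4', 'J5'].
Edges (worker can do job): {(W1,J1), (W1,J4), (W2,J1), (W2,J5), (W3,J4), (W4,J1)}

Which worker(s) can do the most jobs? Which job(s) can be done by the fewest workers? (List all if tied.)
Most versatile: W1, W2 (2 jobs); Least covered: J2, J3 (0 workers)

Worker degrees (jobs they can do): W1:2, W2:2, W3:1, W4:1
Job degrees (workers who can do it): J1:3, J2:0, J3:0, J4:2, J5:1

Maximum worker degree is 2, achieved by: W1, W2
Minimum job degree is 0, achieved by: J2, J3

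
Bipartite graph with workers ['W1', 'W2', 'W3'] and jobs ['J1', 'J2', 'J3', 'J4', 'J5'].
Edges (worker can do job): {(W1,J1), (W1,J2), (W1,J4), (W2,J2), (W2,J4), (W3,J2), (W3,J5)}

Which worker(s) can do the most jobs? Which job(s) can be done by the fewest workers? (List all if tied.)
Most versatile: W1 (3 jobs); Least covered: J3 (0 workers)

Worker degrees (jobs they can do): W1:3, W2:2, W3:2
Job degrees (workers who can do it): J1:1, J2:3, J3:0, J4:2, J5:1

Maximum worker degree is 3, achieved by: W1
Minimum job degree is 0, achieved by: J3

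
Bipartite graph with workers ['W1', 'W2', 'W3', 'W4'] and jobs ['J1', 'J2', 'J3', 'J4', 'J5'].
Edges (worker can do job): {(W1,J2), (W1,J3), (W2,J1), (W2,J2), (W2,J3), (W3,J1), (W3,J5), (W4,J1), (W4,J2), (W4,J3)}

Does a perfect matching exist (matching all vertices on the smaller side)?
Yes, perfect matching exists (size 4)

Perfect matching: {(W1,J3), (W2,J2), (W3,J5), (W4,J1)}
All 4 vertices on the smaller side are matched.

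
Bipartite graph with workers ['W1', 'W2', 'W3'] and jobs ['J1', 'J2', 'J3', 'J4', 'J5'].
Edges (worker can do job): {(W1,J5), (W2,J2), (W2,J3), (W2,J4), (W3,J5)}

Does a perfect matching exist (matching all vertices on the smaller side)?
No, maximum matching has size 2 < 3

Maximum matching has size 2, need 3 for perfect matching.
Unmatched workers: ['W1']
Unmatched jobs: ['J2', 'J4', 'J1']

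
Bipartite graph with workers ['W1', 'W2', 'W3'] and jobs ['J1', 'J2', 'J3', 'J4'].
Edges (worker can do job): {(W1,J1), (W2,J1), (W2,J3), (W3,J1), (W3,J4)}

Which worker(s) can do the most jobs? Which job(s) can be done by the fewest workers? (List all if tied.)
Most versatile: W2, W3 (2 jobs); Least covered: J2 (0 workers)

Worker degrees (jobs they can do): W1:1, W2:2, W3:2
Job degrees (workers who can do it): J1:3, J2:0, J3:1, J4:1

Maximum worker degree is 2, achieved by: W2, W3
Minimum job degree is 0, achieved by: J2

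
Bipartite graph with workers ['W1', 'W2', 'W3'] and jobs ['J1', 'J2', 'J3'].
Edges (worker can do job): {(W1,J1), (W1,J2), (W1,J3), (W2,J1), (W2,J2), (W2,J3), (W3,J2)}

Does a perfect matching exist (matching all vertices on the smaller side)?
Yes, perfect matching exists (size 3)

Perfect matching: {(W1,J3), (W2,J1), (W3,J2)}
All 3 vertices on the smaller side are matched.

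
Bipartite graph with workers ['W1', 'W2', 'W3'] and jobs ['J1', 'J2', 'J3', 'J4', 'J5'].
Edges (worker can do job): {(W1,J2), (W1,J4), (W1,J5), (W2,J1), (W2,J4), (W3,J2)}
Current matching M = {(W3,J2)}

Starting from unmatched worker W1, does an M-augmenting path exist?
Yes: W1 → J5

An M-augmenting path alternates non-matching / matching edges, starting and ending at unmatched vertices.
Path: W1 → J5
(J5 is unmatched in M, so the path is augmenting.)
Flipping edges along this path would increase |M| from 1 to 2.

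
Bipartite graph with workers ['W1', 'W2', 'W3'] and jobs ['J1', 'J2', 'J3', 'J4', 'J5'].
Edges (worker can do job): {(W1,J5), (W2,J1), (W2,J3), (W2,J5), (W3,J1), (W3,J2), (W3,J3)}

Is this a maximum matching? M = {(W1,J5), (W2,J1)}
No, size 2 is not maximum

Proposed matching has size 2.
Maximum matching size for this graph: 3.

This is NOT maximum - can be improved to size 3.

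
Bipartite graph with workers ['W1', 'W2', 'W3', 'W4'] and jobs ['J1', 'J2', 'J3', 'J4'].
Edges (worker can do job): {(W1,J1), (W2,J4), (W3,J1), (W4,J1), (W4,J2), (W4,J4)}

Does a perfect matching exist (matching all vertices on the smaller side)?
No, maximum matching has size 3 < 4

Maximum matching has size 3, need 4 for perfect matching.
Unmatched workers: ['W1']
Unmatched jobs: ['J3']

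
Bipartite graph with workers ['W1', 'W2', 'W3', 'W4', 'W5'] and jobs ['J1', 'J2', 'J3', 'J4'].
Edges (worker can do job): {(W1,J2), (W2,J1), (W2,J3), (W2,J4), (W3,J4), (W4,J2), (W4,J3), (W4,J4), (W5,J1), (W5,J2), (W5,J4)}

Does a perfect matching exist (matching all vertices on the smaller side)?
Yes, perfect matching exists (size 4)

Perfect matching: {(W1,J2), (W3,J4), (W4,J3), (W5,J1)}
All 4 vertices on the smaller side are matched.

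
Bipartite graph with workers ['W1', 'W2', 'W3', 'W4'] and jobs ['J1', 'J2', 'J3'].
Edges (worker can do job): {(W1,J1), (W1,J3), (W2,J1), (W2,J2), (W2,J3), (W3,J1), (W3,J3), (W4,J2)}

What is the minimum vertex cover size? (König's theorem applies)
Minimum vertex cover size = 3

By König's theorem: in bipartite graphs,
min vertex cover = max matching = 3

Maximum matching has size 3, so minimum vertex cover also has size 3.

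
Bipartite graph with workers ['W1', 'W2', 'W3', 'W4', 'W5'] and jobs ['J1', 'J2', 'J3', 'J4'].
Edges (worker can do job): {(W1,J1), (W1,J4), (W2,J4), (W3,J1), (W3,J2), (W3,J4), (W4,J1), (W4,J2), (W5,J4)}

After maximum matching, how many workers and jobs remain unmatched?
Unmatched: 2 workers, 1 jobs

Maximum matching size: 3
Workers: 5 total, 3 matched, 2 unmatched
Jobs: 4 total, 3 matched, 1 unmatched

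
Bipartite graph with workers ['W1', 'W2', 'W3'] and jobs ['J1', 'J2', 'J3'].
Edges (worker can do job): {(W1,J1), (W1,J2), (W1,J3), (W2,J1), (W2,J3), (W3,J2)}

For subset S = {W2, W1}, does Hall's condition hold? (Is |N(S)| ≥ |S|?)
Yes: |N(S)| = 3, |S| = 2

Subset S = {W2, W1}
Neighbors N(S) = {J1, J2, J3}

|N(S)| = 3, |S| = 2
Hall's condition: |N(S)| ≥ |S| is satisfied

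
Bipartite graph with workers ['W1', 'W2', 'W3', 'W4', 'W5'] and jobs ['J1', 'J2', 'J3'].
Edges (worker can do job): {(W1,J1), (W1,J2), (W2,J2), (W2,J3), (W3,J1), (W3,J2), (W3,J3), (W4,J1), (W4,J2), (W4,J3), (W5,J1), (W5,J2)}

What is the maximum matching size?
Maximum matching size = 3

Maximum matching: {(W3,J3), (W4,J1), (W5,J2)}
Size: 3

This assigns 3 workers to 3 distinct jobs.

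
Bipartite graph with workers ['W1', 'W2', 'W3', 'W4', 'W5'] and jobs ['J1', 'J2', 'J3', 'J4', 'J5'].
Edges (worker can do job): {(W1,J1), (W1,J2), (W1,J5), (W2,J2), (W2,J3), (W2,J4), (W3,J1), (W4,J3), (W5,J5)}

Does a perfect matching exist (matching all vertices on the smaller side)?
Yes, perfect matching exists (size 5)

Perfect matching: {(W1,J2), (W2,J4), (W3,J1), (W4,J3), (W5,J5)}
All 5 vertices on the smaller side are matched.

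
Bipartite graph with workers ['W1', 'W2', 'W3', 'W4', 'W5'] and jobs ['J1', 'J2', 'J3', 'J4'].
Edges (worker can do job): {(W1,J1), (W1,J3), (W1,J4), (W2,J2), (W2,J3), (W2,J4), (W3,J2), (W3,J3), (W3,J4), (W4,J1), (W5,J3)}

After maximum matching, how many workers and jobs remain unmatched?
Unmatched: 1 workers, 0 jobs

Maximum matching size: 4
Workers: 5 total, 4 matched, 1 unmatched
Jobs: 4 total, 4 matched, 0 unmatched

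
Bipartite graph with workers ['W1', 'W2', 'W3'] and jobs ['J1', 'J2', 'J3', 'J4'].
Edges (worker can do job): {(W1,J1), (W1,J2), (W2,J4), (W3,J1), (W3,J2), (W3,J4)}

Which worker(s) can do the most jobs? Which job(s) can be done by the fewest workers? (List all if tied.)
Most versatile: W3 (3 jobs); Least covered: J3 (0 workers)

Worker degrees (jobs they can do): W1:2, W2:1, W3:3
Job degrees (workers who can do it): J1:2, J2:2, J3:0, J4:2

Maximum worker degree is 3, achieved by: W3
Minimum job degree is 0, achieved by: J3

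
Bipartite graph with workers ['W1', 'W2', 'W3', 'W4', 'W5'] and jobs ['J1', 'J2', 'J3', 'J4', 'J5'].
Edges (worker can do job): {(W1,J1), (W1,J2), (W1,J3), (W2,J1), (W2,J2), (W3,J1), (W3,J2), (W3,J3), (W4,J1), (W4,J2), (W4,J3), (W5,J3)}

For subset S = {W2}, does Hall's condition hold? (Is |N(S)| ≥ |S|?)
Yes: |N(S)| = 2, |S| = 1

Subset S = {W2}
Neighbors N(S) = {J1, J2}

|N(S)| = 2, |S| = 1
Hall's condition: |N(S)| ≥ |S| is satisfied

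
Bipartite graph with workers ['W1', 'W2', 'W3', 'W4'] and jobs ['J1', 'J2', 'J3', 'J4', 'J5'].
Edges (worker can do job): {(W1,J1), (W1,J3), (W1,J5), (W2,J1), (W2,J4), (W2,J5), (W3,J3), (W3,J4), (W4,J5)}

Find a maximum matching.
Matching: {(W1,J3), (W2,J1), (W3,J4), (W4,J5)}

Maximum matching (size 4):
  W1 → J3
  W2 → J1
  W3 → J4
  W4 → J5

Each worker is assigned to at most one job, and each job to at most one worker.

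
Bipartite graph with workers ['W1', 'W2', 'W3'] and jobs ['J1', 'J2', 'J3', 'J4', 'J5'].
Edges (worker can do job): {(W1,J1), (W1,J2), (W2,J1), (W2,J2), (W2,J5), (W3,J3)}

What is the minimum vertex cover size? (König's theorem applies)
Minimum vertex cover size = 3

By König's theorem: in bipartite graphs,
min vertex cover = max matching = 3

Maximum matching has size 3, so minimum vertex cover also has size 3.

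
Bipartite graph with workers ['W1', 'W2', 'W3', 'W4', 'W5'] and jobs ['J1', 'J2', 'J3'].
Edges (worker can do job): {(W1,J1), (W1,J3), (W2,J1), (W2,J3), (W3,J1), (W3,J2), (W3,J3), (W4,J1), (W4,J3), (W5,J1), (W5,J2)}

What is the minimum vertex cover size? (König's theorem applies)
Minimum vertex cover size = 3

By König's theorem: in bipartite graphs,
min vertex cover = max matching = 3

Maximum matching has size 3, so minimum vertex cover also has size 3.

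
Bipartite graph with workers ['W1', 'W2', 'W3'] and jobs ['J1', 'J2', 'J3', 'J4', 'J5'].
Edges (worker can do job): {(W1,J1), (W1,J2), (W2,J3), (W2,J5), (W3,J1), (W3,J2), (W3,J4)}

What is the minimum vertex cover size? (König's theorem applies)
Minimum vertex cover size = 3

By König's theorem: in bipartite graphs,
min vertex cover = max matching = 3

Maximum matching has size 3, so minimum vertex cover also has size 3.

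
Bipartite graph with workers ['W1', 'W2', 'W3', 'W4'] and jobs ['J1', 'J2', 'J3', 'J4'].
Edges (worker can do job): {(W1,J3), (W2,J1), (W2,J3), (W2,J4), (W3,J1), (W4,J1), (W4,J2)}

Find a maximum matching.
Matching: {(W1,J3), (W2,J4), (W3,J1), (W4,J2)}

Maximum matching (size 4):
  W1 → J3
  W2 → J4
  W3 → J1
  W4 → J2

Each worker is assigned to at most one job, and each job to at most one worker.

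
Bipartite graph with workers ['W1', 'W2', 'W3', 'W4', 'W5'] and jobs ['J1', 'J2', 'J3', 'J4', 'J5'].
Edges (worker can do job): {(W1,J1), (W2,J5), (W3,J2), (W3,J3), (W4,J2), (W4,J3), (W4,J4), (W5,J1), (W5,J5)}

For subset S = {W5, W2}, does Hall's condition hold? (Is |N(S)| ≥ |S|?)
Yes: |N(S)| = 2, |S| = 2

Subset S = {W5, W2}
Neighbors N(S) = {J1, J5}

|N(S)| = 2, |S| = 2
Hall's condition: |N(S)| ≥ |S| is satisfied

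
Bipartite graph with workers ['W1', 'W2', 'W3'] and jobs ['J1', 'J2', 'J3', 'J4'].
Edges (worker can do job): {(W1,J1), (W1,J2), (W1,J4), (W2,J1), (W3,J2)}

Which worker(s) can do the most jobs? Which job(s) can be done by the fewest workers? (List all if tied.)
Most versatile: W1 (3 jobs); Least covered: J3 (0 workers)

Worker degrees (jobs they can do): W1:3, W2:1, W3:1
Job degrees (workers who can do it): J1:2, J2:2, J3:0, J4:1

Maximum worker degree is 3, achieved by: W1
Minimum job degree is 0, achieved by: J3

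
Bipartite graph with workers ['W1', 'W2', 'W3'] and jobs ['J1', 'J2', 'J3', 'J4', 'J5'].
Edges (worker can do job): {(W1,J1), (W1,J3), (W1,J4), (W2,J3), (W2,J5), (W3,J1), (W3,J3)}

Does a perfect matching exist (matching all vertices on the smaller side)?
Yes, perfect matching exists (size 3)

Perfect matching: {(W1,J3), (W2,J5), (W3,J1)}
All 3 vertices on the smaller side are matched.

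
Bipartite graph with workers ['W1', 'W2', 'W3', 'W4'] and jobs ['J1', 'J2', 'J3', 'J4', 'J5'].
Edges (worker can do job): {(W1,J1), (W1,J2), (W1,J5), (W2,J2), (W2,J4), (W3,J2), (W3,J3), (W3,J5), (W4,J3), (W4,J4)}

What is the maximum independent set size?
Maximum independent set = 5

By König's theorem:
- Min vertex cover = Max matching = 4
- Max independent set = Total vertices - Min vertex cover
- Max independent set = 9 - 4 = 5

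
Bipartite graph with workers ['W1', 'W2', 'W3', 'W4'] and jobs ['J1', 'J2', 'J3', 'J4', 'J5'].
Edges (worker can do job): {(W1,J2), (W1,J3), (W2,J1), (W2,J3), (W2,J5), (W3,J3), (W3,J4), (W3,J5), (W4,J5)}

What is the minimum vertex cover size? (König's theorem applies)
Minimum vertex cover size = 4

By König's theorem: in bipartite graphs,
min vertex cover = max matching = 4

Maximum matching has size 4, so minimum vertex cover also has size 4.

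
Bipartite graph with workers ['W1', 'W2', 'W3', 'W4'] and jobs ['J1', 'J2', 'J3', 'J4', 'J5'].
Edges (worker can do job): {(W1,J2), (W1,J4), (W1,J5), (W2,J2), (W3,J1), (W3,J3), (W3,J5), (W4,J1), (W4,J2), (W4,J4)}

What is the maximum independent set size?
Maximum independent set = 5

By König's theorem:
- Min vertex cover = Max matching = 4
- Max independent set = Total vertices - Min vertex cover
- Max independent set = 9 - 4 = 5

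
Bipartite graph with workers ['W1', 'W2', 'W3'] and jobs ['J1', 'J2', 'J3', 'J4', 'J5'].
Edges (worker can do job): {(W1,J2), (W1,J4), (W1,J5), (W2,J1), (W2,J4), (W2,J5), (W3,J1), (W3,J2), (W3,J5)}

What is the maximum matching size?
Maximum matching size = 3

Maximum matching: {(W1,J4), (W2,J1), (W3,J5)}
Size: 3

This assigns 3 workers to 3 distinct jobs.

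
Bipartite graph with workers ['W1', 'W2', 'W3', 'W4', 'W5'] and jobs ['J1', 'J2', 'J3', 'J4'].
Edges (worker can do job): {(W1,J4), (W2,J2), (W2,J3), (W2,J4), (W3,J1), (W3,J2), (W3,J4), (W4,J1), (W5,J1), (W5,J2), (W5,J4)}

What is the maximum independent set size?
Maximum independent set = 5

By König's theorem:
- Min vertex cover = Max matching = 4
- Max independent set = Total vertices - Min vertex cover
- Max independent set = 9 - 4 = 5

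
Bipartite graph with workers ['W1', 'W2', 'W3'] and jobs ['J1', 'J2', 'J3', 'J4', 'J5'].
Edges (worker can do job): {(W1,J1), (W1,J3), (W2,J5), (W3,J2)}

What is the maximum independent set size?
Maximum independent set = 5

By König's theorem:
- Min vertex cover = Max matching = 3
- Max independent set = Total vertices - Min vertex cover
- Max independent set = 8 - 3 = 5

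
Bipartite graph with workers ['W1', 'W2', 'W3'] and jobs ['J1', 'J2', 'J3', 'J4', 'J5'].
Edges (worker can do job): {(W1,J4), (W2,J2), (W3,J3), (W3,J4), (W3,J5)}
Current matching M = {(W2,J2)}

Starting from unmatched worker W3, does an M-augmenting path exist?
Yes: W3 → J3

An M-augmenting path alternates non-matching / matching edges, starting and ending at unmatched vertices.
Path: W3 → J3
(J3 is unmatched in M, so the path is augmenting.)
Flipping edges along this path would increase |M| from 1 to 2.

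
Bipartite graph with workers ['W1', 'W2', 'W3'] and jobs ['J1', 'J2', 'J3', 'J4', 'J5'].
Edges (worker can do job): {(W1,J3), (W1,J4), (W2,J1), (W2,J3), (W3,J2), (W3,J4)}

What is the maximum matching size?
Maximum matching size = 3

Maximum matching: {(W1,J3), (W2,J1), (W3,J2)}
Size: 3

This assigns 3 workers to 3 distinct jobs.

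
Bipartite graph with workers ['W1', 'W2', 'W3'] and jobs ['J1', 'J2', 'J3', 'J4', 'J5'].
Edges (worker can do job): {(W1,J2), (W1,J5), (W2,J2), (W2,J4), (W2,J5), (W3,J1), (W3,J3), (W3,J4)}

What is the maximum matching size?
Maximum matching size = 3

Maximum matching: {(W1,J2), (W2,J5), (W3,J4)}
Size: 3

This assigns 3 workers to 3 distinct jobs.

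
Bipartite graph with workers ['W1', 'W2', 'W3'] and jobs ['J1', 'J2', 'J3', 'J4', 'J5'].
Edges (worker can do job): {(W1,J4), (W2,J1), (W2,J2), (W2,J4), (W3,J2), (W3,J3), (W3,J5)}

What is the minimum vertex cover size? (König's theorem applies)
Minimum vertex cover size = 3

By König's theorem: in bipartite graphs,
min vertex cover = max matching = 3

Maximum matching has size 3, so minimum vertex cover also has size 3.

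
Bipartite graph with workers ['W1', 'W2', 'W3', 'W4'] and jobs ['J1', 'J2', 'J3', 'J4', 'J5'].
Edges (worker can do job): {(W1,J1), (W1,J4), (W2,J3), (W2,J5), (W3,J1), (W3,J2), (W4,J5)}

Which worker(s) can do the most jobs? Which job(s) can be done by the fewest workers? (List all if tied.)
Most versatile: W1, W2, W3 (2 jobs); Least covered: J2, J3, J4 (1 workers)

Worker degrees (jobs they can do): W1:2, W2:2, W3:2, W4:1
Job degrees (workers who can do it): J1:2, J2:1, J3:1, J4:1, J5:2

Maximum worker degree is 2, achieved by: W1, W2, W3
Minimum job degree is 1, achieved by: J2, J3, J4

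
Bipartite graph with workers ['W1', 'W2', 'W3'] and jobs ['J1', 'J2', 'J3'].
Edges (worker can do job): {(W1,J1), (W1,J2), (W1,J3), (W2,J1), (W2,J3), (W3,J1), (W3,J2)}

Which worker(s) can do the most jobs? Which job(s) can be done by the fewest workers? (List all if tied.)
Most versatile: W1 (3 jobs); Least covered: J2, J3 (2 workers)

Worker degrees (jobs they can do): W1:3, W2:2, W3:2
Job degrees (workers who can do it): J1:3, J2:2, J3:2

Maximum worker degree is 3, achieved by: W1
Minimum job degree is 2, achieved by: J2, J3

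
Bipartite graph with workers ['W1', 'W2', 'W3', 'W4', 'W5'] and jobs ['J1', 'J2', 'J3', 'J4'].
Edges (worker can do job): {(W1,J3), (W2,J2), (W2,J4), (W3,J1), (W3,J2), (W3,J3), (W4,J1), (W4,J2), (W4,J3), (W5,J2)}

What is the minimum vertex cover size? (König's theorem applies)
Minimum vertex cover size = 4

By König's theorem: in bipartite graphs,
min vertex cover = max matching = 4

Maximum matching has size 4, so minimum vertex cover also has size 4.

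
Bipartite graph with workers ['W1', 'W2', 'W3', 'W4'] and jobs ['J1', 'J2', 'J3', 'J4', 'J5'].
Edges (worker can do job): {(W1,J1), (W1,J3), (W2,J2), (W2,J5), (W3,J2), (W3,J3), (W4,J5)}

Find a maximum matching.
Matching: {(W1,J1), (W2,J2), (W3,J3), (W4,J5)}

Maximum matching (size 4):
  W1 → J1
  W2 → J2
  W3 → J3
  W4 → J5

Each worker is assigned to at most one job, and each job to at most one worker.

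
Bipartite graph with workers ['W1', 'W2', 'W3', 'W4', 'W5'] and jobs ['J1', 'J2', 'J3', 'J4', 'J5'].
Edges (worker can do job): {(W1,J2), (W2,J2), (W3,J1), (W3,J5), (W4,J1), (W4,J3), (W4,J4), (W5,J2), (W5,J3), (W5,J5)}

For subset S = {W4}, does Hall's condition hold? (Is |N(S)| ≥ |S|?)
Yes: |N(S)| = 3, |S| = 1

Subset S = {W4}
Neighbors N(S) = {J1, J3, J4}

|N(S)| = 3, |S| = 1
Hall's condition: |N(S)| ≥ |S| is satisfied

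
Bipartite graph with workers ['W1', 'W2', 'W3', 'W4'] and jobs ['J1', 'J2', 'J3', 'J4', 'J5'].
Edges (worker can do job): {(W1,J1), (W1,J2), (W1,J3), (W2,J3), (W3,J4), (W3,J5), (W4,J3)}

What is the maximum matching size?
Maximum matching size = 3

Maximum matching: {(W1,J1), (W3,J5), (W4,J3)}
Size: 3

This assigns 3 workers to 3 distinct jobs.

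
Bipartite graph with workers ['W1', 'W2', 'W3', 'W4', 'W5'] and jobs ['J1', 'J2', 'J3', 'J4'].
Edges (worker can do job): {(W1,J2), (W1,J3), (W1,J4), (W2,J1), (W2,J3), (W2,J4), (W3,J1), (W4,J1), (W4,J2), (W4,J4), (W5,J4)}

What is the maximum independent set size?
Maximum independent set = 5

By König's theorem:
- Min vertex cover = Max matching = 4
- Max independent set = Total vertices - Min vertex cover
- Max independent set = 9 - 4 = 5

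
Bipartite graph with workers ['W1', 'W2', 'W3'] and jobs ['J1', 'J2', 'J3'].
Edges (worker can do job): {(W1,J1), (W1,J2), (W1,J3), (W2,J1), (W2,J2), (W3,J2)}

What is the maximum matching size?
Maximum matching size = 3

Maximum matching: {(W1,J3), (W2,J1), (W3,J2)}
Size: 3

This assigns 3 workers to 3 distinct jobs.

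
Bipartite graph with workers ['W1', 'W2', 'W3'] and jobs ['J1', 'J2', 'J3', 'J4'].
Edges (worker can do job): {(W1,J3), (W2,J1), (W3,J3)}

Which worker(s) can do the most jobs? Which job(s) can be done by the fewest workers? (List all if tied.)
Most versatile: W1, W2, W3 (1 jobs); Least covered: J2, J4 (0 workers)

Worker degrees (jobs they can do): W1:1, W2:1, W3:1
Job degrees (workers who can do it): J1:1, J2:0, J3:2, J4:0

Maximum worker degree is 1, achieved by: W1, W2, W3
Minimum job degree is 0, achieved by: J2, J4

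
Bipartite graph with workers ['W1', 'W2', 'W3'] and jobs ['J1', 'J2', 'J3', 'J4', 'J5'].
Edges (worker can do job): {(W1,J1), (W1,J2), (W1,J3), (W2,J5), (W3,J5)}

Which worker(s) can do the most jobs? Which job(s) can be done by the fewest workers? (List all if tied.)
Most versatile: W1 (3 jobs); Least covered: J4 (0 workers)

Worker degrees (jobs they can do): W1:3, W2:1, W3:1
Job degrees (workers who can do it): J1:1, J2:1, J3:1, J4:0, J5:2

Maximum worker degree is 3, achieved by: W1
Minimum job degree is 0, achieved by: J4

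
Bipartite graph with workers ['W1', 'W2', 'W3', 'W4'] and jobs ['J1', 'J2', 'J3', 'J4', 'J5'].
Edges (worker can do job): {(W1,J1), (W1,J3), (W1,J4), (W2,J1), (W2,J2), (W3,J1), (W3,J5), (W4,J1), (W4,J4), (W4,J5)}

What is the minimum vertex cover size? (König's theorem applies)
Minimum vertex cover size = 4

By König's theorem: in bipartite graphs,
min vertex cover = max matching = 4

Maximum matching has size 4, so minimum vertex cover also has size 4.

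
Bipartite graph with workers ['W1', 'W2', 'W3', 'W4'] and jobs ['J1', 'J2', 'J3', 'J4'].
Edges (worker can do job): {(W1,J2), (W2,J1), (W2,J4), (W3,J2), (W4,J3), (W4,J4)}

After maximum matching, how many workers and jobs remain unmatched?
Unmatched: 1 workers, 1 jobs

Maximum matching size: 3
Workers: 4 total, 3 matched, 1 unmatched
Jobs: 4 total, 3 matched, 1 unmatched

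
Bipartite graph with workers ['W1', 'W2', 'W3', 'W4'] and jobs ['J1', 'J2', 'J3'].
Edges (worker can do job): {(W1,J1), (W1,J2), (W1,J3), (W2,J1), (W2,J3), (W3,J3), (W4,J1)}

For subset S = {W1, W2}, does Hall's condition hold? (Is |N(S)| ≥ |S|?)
Yes: |N(S)| = 3, |S| = 2

Subset S = {W1, W2}
Neighbors N(S) = {J1, J2, J3}

|N(S)| = 3, |S| = 2
Hall's condition: |N(S)| ≥ |S| is satisfied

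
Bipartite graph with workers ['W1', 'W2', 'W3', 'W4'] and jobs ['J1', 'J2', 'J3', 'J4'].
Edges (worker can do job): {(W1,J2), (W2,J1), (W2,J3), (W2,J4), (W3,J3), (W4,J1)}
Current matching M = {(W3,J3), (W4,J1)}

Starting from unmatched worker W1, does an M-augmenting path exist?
Yes: W1 → J2

An M-augmenting path alternates non-matching / matching edges, starting and ending at unmatched vertices.
Path: W1 → J2
(J2 is unmatched in M, so the path is augmenting.)
Flipping edges along this path would increase |M| from 2 to 3.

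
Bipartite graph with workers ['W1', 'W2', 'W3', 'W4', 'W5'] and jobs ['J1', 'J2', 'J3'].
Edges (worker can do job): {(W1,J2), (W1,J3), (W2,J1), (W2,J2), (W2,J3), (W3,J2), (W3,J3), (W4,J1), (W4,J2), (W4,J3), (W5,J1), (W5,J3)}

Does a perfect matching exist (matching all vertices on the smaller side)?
Yes, perfect matching exists (size 3)

Perfect matching: {(W3,J3), (W4,J2), (W5,J1)}
All 3 vertices on the smaller side are matched.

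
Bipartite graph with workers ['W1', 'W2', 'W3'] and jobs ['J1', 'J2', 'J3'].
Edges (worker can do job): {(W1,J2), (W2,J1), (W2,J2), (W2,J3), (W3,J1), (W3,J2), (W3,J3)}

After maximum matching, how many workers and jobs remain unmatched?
Unmatched: 0 workers, 0 jobs

Maximum matching size: 3
Workers: 3 total, 3 matched, 0 unmatched
Jobs: 3 total, 3 matched, 0 unmatched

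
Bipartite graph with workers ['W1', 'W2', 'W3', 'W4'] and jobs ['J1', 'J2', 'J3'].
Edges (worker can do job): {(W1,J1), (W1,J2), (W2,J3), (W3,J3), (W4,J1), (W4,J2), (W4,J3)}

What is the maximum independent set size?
Maximum independent set = 4

By König's theorem:
- Min vertex cover = Max matching = 3
- Max independent set = Total vertices - Min vertex cover
- Max independent set = 7 - 3 = 4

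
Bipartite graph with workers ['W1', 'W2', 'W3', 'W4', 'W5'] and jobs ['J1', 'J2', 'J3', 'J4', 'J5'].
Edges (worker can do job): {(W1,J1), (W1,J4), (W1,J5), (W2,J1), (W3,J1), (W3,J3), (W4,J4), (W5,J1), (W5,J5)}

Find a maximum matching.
Matching: {(W1,J1), (W3,J3), (W4,J4), (W5,J5)}

Maximum matching (size 4):
  W1 → J1
  W3 → J3
  W4 → J4
  W5 → J5

Each worker is assigned to at most one job, and each job to at most one worker.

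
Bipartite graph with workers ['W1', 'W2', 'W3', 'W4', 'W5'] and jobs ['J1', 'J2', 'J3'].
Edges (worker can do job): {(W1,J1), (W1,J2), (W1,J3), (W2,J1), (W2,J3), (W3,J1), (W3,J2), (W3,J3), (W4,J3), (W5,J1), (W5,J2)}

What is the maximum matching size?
Maximum matching size = 3

Maximum matching: {(W3,J1), (W4,J3), (W5,J2)}
Size: 3

This assigns 3 workers to 3 distinct jobs.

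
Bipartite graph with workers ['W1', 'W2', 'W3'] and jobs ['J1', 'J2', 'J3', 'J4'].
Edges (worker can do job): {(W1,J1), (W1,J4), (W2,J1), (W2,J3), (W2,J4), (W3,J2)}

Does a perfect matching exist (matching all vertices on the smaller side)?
Yes, perfect matching exists (size 3)

Perfect matching: {(W1,J1), (W2,J4), (W3,J2)}
All 3 vertices on the smaller side are matched.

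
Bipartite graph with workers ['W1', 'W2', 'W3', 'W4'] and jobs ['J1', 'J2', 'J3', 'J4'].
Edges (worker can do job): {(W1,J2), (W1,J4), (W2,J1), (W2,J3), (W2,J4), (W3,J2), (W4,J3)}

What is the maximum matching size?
Maximum matching size = 4

Maximum matching: {(W1,J4), (W2,J1), (W3,J2), (W4,J3)}
Size: 4

This assigns 4 workers to 4 distinct jobs.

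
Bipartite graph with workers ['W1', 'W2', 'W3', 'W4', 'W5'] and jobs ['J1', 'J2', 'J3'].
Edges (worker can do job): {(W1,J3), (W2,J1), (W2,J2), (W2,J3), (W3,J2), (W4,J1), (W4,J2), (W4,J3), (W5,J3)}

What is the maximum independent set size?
Maximum independent set = 5

By König's theorem:
- Min vertex cover = Max matching = 3
- Max independent set = Total vertices - Min vertex cover
- Max independent set = 8 - 3 = 5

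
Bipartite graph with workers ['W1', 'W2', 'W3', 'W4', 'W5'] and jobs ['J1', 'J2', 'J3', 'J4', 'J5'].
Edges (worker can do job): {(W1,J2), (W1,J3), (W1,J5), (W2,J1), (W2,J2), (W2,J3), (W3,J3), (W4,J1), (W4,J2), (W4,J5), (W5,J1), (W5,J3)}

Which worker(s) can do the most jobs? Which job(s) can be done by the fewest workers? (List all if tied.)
Most versatile: W1, W2, W4 (3 jobs); Least covered: J4 (0 workers)

Worker degrees (jobs they can do): W1:3, W2:3, W3:1, W4:3, W5:2
Job degrees (workers who can do it): J1:3, J2:3, J3:4, J4:0, J5:2

Maximum worker degree is 3, achieved by: W1, W2, W4
Minimum job degree is 0, achieved by: J4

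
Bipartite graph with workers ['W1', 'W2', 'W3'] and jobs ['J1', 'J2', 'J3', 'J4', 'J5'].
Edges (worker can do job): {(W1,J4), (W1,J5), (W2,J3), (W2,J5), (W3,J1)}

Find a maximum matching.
Matching: {(W1,J5), (W2,J3), (W3,J1)}

Maximum matching (size 3):
  W1 → J5
  W2 → J3
  W3 → J1

Each worker is assigned to at most one job, and each job to at most one worker.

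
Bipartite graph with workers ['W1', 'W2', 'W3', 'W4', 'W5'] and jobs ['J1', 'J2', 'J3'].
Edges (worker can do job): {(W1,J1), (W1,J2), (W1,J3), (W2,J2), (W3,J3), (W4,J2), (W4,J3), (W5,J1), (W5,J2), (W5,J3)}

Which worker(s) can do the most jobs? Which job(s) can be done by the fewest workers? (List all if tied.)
Most versatile: W1, W5 (3 jobs); Least covered: J1 (2 workers)

Worker degrees (jobs they can do): W1:3, W2:1, W3:1, W4:2, W5:3
Job degrees (workers who can do it): J1:2, J2:4, J3:4

Maximum worker degree is 3, achieved by: W1, W5
Minimum job degree is 2, achieved by: J1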